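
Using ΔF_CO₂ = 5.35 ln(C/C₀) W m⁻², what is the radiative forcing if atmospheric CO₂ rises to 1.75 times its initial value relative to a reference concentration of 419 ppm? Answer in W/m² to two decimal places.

Because the forcing depends only on the ratio C/C₀, the initial concentration does not enter.
ΔF = 5.35 × ln(1.75) = 5.35 × 0.55962 = 2.9940 W/m².

ΔF = 2.99 W/m²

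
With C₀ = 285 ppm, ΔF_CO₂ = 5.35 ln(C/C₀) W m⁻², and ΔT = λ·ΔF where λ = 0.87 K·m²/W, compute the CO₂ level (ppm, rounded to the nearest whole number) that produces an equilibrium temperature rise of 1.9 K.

C ≈ 429 ppm

Required forcing: ΔF = ΔT/λ = 1.9/0.87 = 2.1839 W/m².
Then ln(C/285) = ΔF/5.35 = 2.1839/5.35 = 0.40821.
So C = 285 × e^0.40821 = 285 × 1.50412 = 428.67 ppm.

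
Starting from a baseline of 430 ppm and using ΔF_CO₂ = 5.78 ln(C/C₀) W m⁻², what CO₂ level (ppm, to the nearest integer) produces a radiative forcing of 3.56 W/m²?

Set 5.78 ln(C/430) = 3.56, so ln(C/430) = 3.56/5.78 = 0.61592.
Then C/430 = e^0.61592 = 1.85136, giving C = 430 × 1.85136 = 796.08 ppm.

C ≈ 796 ppm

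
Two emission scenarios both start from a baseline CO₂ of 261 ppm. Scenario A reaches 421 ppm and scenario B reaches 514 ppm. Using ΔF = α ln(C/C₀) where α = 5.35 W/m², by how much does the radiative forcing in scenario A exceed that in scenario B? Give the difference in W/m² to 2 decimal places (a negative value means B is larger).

ΔF_A = 5.35 ln(421/261) = 5.35 × 0.47811 = 2.5579 W/m².
ΔF_B = 5.35 ln(514/261) = 5.35 × 0.67770 = 3.6257 W/m².
Difference: 2.5579 − 3.6257 = -1.0678 W/m².
(Equivalently, ΔF_A − ΔF_B = 5.35 ln(421/514) = 5.35 × -0.19959 = -1.0678 W/m².)

ΔF_A − ΔF_B = -1.07 W/m²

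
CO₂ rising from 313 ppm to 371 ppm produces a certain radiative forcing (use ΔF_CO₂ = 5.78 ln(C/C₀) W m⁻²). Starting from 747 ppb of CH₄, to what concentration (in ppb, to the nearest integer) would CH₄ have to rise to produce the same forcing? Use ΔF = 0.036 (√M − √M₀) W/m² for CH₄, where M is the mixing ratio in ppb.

M ≈ 2984 ppb

CO₂ forcing: 5.78 × ln(371/313) = 5.78 × 0.169999 = 0.98259 W/m².
Set 0.036(√M − √747) = 0.98259: √M = 0.98259/0.036 + √747 = 27.2942 + 27.3313 = 54.6255.
M = (54.6255)² = 2983.95 ppb.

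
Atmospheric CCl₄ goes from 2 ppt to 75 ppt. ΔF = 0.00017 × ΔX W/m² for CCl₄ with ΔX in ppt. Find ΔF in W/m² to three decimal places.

ΔF = 0.012 W/m²

CCl₄: ΔF = 0.00017 × (75 − 2) = 0.00017 × 73 = 0.0124 W/m².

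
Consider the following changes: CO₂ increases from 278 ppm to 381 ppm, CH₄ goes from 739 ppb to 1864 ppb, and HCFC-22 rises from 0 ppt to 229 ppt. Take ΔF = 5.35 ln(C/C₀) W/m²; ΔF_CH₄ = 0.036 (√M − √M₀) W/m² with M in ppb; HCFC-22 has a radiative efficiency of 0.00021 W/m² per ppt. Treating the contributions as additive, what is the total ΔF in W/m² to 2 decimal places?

ΔF = 2.31 W/m²

CO₂: 5.35 × ln(381/278) = 5.35 × ln(1.37050) = 5.35 × 0.31518 = 1.6862 W/m².
CH₄: 0.036 × (√1864 − √739) = 0.036 × (43.1741 − 27.1846) = 0.036 × 15.9895 = 0.5756 W/m².
HCFC-22: ΔF = 0.00021 × (229 − 0) = 0.00021 × 229 = 0.0481 W/m².
Total ΔF = 1.6862 + 0.5756 + 0.0481 = 2.3099 W/m².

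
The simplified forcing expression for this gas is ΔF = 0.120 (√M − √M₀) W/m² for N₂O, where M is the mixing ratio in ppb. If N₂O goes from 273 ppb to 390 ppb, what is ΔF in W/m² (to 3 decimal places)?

N₂O: 0.120 × (√390 − √273) = 0.120 × (19.7484 − 16.5227) = 0.120 × 3.2257 = 0.3871 W/m².

ΔF = 0.387 W/m²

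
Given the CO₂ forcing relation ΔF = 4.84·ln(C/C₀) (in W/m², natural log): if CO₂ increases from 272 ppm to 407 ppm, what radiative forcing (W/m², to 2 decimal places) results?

CO₂: 4.84 × ln(407/272) = 4.84 × ln(1.49632) = 4.84 × 0.40301 = 1.9506 W/m².

ΔF = 1.95 W/m²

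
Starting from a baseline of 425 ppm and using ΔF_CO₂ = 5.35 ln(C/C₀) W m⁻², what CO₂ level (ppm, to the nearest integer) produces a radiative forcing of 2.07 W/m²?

Set 5.35 ln(C/425) = 2.07, so ln(C/425) = 2.07/5.35 = 0.38692.
Then C/425 = e^0.38692 = 1.47244, giving C = 425 × 1.47244 = 625.79 ppm.

C ≈ 626 ppm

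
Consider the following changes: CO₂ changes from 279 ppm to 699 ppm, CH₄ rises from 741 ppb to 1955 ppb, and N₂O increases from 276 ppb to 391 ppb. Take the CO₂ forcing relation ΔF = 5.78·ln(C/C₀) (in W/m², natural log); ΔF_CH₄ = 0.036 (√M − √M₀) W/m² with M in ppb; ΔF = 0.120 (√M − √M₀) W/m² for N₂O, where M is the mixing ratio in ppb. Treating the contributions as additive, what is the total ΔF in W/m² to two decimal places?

ΔF = 6.30 W/m²

CO₂: 5.78 × ln(699/279) = 5.78 × ln(2.50538) = 5.78 × 0.91844 = 5.3086 W/m².
CH₄: 0.036 × (√1955 − √741) = 0.036 × (44.2154 − 27.2213) = 0.036 × 16.9941 = 0.6118 W/m².
N₂O: 0.120 × (√391 − √276) = 0.120 × (19.7737 − 16.6132) = 0.120 × 3.1605 = 0.3793 W/m².
Total ΔF = 5.3086 + 0.6118 + 0.3793 = 6.2997 W/m².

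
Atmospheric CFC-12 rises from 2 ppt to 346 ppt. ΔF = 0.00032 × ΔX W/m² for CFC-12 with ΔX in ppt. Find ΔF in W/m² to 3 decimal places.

CFC-12: ΔF = 0.00032 × (346 − 2) = 0.00032 × 344 = 0.1101 W/m².

ΔF = 0.110 W/m²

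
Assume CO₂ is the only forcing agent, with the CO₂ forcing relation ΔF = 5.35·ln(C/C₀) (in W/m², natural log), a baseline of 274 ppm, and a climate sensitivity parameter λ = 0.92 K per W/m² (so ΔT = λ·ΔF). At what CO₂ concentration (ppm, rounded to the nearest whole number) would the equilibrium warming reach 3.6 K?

C ≈ 569 ppm

Required forcing: ΔF = ΔT/λ = 3.6/0.92 = 3.9130 W/m².
Then ln(C/274) = ΔF/5.35 = 3.9130/5.35 = 0.73140.
So C = 274 × e^0.73140 = 274 × 2.07799 = 569.37 ppm.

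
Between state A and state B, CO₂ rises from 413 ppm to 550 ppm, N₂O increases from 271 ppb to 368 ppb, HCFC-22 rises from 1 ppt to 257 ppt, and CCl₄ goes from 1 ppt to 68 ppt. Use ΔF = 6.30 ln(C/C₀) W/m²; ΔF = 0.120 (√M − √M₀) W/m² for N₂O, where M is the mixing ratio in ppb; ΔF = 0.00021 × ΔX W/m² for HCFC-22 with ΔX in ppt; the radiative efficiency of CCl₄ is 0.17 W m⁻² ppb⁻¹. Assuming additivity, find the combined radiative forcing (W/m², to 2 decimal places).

ΔF = 2.20 W/m²

CO₂: 6.30 × ln(550/413) = 6.30 × ln(1.33172) = 6.30 × 0.28647 = 1.8048 W/m².
N₂O: 0.120 × (√368 − √271) = 0.120 × (19.1833 − 16.4621) = 0.120 × 2.7212 = 0.3265 W/m².
HCFC-22: ΔF = 0.00021 × (257 − 1) = 0.00021 × 256 = 0.0538 W/m².
CCl₄: Δ = 68 − 1 = 67 ppt = 0.067 ppb; ΔF = 0.17 × 0.067 = 0.0114 W/m².
Total ΔF = 1.8048 + 0.3265 + 0.0538 + 0.0114 = 2.1965 W/m².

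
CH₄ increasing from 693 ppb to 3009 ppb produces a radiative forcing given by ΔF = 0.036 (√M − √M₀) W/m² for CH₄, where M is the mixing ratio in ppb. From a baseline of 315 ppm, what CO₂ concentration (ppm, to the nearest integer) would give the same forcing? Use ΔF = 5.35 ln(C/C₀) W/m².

C ≈ 382 ppm

CH₄ forcing: 0.036 × (√3009 − √693) = 0.036 × (54.8544 − 26.3249) = 0.036 × 28.5295 = 1.02706 W/m².
Set 5.35 ln(C/315) = 1.02706: ln(C/315) = 1.02706/5.35 = 0.19197, so C = 315 × e^0.19197 = 315 × 1.21163 = 381.66 ppm.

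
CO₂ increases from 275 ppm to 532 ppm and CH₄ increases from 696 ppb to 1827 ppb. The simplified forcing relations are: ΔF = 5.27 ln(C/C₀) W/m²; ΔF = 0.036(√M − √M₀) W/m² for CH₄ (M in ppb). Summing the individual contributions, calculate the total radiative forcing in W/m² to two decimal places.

ΔF = 4.07 W/m²

CO₂: 5.27 × ln(532/275) = 5.27 × ln(1.93455) = 5.27 × 0.65987 = 3.4775 W/m².
CH₄: 0.036 × (√1827 − √696) = 0.036 × (42.7434 − 26.3818) = 0.036 × 16.3616 = 0.5890 W/m².
Total ΔF = 3.4775 + 0.5890 = 4.0665 W/m².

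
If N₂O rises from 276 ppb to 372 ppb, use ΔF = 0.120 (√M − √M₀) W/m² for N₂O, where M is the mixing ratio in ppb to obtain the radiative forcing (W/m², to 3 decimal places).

N₂O: 0.120 × (√372 − √276) = 0.120 × (19.2873 − 16.6132) = 0.120 × 2.6741 = 0.3209 W/m².

ΔF = 0.321 W/m²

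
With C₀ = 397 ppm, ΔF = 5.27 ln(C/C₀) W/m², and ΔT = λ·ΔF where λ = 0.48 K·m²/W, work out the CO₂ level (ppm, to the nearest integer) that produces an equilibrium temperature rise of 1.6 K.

Required forcing: ΔF = ΔT/λ = 1.6/0.48 = 3.3333 W/m².
Then ln(C/397) = ΔF/5.27 = 3.3333/5.27 = 0.63250.
So C = 397 × e^0.63250 = 397 × 1.88231 = 747.28 ppm.

C ≈ 747 ppm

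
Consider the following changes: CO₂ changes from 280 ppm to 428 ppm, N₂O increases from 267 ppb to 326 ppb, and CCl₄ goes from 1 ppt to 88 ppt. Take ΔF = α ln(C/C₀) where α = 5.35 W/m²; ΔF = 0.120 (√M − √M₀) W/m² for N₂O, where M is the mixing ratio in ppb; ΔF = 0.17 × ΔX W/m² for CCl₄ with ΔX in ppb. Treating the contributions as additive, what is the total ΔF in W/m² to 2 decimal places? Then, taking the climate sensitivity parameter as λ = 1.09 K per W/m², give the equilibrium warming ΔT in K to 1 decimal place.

CO₂: 5.35 × ln(428/280) = 5.35 × ln(1.52857) = 5.35 × 0.42433 = 2.2702 W/m².
N₂O: 0.120 × (√326 − √267) = 0.120 × (18.0555 − 16.3401) = 0.120 × 1.7154 = 0.2058 W/m².
CCl₄: Δ = 88 − 1 = 87 ppt = 0.087 ppb; ΔF = 0.17 × 0.087 = 0.0148 W/m².
Total ΔF = 2.2702 + 0.2058 + 0.0148 = 2.4908 W/m².
ΔT = λ ΔF = 1.09 × 2.49 = 2.7141 K.

ΔF = 2.49 W/m²; ΔT = 2.7 K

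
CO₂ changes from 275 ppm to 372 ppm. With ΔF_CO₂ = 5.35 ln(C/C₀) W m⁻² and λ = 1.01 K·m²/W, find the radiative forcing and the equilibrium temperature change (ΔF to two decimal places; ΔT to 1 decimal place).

ΔF = 1.62 W/m²; ΔT = 1.6 K

CO₂: 5.35 × ln(372/275) = 5.35 × ln(1.35273) = 5.35 × 0.30212 = 1.6163 W/m².
ΔT = λ ΔF = 1.01 × 1.62 = 1.6362 K.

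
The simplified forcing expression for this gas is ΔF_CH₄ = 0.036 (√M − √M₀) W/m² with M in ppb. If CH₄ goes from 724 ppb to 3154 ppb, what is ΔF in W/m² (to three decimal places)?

CH₄: 0.036 × (√3154 − √724) = 0.036 × (56.1605 − 26.9072) = 0.036 × 29.2533 = 1.0531 W/m².

ΔF = 1.053 W/m²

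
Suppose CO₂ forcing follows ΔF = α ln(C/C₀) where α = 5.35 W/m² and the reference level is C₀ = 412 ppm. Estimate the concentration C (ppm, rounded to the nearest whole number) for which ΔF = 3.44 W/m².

C ≈ 784 ppm

Set 5.35 ln(C/412) = 3.44, so ln(C/412) = 3.44/5.35 = 0.64299.
Then C/412 = e^0.64299 = 1.90216, giving C = 412 × 1.90216 = 783.69 ppm.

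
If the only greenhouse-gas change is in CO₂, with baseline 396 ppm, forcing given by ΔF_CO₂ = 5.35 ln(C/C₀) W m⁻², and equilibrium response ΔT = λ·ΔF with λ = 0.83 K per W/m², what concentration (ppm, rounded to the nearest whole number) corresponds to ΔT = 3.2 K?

Required forcing: ΔF = ΔT/λ = 3.2/0.83 = 3.8554 W/m².
Then ln(C/396) = ΔF/5.35 = 3.8554/5.35 = 0.72064.
So C = 396 × e^0.72064 = 396 × 2.05575 = 814.08 ppm.

C ≈ 814 ppm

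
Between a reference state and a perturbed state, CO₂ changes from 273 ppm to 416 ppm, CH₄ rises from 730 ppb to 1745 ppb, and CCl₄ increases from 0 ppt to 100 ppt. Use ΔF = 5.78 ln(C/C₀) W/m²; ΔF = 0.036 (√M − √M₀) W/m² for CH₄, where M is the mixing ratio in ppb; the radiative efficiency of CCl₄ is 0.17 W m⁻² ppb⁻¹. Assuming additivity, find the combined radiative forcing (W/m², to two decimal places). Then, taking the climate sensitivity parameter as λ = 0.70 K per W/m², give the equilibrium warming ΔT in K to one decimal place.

CO₂: 5.78 × ln(416/273) = 5.78 × ln(1.52381) = 5.78 × 0.42121 = 2.4346 W/m².
CH₄: 0.036 × (√1745 − √730) = 0.036 × (41.7732 − 27.0185) = 0.036 × 14.7547 = 0.5312 W/m².
CCl₄: Δ = 100 − 0 = 100 ppt = 0.100 ppb; ΔF = 0.17 × 0.100 = 0.0170 W/m².
Total ΔF = 2.4346 + 0.5312 + 0.0170 = 2.9828 W/m².
ΔT = λ ΔF = 0.70 × 2.98 = 2.0860 K.

ΔF = 2.98 W/m²; ΔT = 2.1 K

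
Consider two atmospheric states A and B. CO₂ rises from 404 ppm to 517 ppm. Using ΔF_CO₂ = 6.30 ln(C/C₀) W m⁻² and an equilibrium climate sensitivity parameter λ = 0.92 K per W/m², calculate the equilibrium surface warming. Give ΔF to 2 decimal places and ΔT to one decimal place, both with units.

ΔF = 1.55 W/m²; ΔT = 1.4 K

CO₂: 6.30 × ln(517/404) = 6.30 × ln(1.27970) = 6.30 × 0.24663 = 1.5538 W/m².
ΔT = λ ΔF = 0.92 × 1.55 = 1.4260 K.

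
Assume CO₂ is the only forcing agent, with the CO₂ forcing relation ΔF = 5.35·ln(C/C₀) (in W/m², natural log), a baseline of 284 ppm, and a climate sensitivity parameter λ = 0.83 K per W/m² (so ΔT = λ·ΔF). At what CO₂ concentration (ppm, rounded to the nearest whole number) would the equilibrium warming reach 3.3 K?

C ≈ 597 ppm

Required forcing: ΔF = ΔT/λ = 3.3/0.83 = 3.9759 W/m².
Then ln(C/284) = ΔF/5.35 = 3.9759/5.35 = 0.74316.
So C = 284 × e^0.74316 = 284 × 2.10257 = 597.13 ppm.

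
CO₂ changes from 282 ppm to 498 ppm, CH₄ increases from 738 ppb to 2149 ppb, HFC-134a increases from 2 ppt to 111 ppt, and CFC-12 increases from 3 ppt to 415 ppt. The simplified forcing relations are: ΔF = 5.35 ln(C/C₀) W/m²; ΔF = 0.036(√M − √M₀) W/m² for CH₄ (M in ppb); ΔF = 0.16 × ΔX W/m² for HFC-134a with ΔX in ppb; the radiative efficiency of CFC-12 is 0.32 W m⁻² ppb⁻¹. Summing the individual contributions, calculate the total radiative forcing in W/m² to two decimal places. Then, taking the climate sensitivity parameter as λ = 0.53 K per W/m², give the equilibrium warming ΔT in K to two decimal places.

CO₂: 5.35 × ln(498/282) = 5.35 × ln(1.76596) = 5.35 × 0.56869 = 3.0425 W/m².
CH₄: 0.036 × (√2149 − √738) = 0.036 × (46.3573 − 27.1662) = 0.036 × 19.1911 = 0.6909 W/m².
HFC-134a: Δ = 111 − 2 = 109 ppt = 0.109 ppb; ΔF = 0.16 × 0.109 = 0.0174 W/m².
CFC-12: Δ = 415 − 3 = 412 ppt = 0.412 ppb; ΔF = 0.32 × 0.412 = 0.1318 W/m².
Total ΔF = 3.0425 + 0.6909 + 0.0174 + 0.1318 = 3.8826 W/m².
ΔT = λ ΔF = 0.53 × 3.88 = 2.0564 K.

ΔF = 3.88 W/m²; ΔT = 2.06 K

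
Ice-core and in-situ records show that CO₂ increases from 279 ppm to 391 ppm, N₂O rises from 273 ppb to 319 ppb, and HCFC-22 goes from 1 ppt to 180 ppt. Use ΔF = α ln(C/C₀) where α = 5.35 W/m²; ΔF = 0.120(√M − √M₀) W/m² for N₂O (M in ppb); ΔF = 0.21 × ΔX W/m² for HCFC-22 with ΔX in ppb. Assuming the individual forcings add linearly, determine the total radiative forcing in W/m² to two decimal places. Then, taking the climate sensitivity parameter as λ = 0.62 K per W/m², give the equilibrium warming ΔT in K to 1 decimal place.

CO₂: 5.35 × ln(391/279) = 5.35 × ln(1.40143) = 5.35 × 0.33749 = 1.8056 W/m².
N₂O: 0.120 × (√319 − √273) = 0.120 × (17.8606 − 16.5227) = 0.120 × 1.3379 = 0.1605 W/m².
HCFC-22: Δ = 180 − 1 = 179 ppt = 0.179 ppb; ΔF = 0.21 × 0.179 = 0.0376 W/m².
Total ΔF = 1.8056 + 0.1605 + 0.0376 = 2.0037 W/m².
ΔT = λ ΔF = 0.62 × 2.00 = 1.2400 K.

ΔF = 2.00 W/m²; ΔT = 1.2 K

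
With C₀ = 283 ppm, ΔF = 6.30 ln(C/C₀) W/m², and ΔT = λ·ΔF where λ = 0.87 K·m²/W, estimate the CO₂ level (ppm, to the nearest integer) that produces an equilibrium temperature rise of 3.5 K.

Required forcing: ΔF = ΔT/λ = 3.5/0.87 = 4.0230 W/m².
Then ln(C/283) = ΔF/6.30 = 4.0230/6.30 = 0.63857.
So C = 283 × e^0.63857 = 283 × 1.89377 = 535.94 ppm.

C ≈ 536 ppm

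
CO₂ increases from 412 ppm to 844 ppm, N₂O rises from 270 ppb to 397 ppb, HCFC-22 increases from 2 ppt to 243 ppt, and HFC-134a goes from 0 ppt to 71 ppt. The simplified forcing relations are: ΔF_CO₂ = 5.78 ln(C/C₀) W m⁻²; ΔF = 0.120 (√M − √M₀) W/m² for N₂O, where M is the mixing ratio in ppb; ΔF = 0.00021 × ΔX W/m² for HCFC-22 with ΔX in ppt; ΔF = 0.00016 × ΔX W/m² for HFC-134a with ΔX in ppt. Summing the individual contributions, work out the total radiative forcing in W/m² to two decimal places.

ΔF = 4.63 W/m²

CO₂: 5.78 × ln(844/412) = 5.78 × ln(2.04854) = 5.78 × 0.71713 = 4.1450 W/m².
N₂O: 0.120 × (√397 − √270) = 0.120 × (19.9249 − 16.4317) = 0.120 × 3.4932 = 0.4192 W/m².
HCFC-22: ΔF = 0.00021 × (243 − 2) = 0.00021 × 241 = 0.0506 W/m².
HFC-134a: ΔF = 0.00016 × (71 − 0) = 0.00016 × 71 = 0.0114 W/m².
Total ΔF = 4.1450 + 0.4192 + 0.0506 + 0.0114 = 4.6262 W/m².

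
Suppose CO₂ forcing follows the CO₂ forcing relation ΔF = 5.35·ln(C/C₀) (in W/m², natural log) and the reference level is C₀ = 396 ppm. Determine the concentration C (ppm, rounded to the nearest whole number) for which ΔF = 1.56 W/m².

C ≈ 530 ppm

Set 5.35 ln(C/396) = 1.56, so ln(C/396) = 1.56/5.35 = 0.29159.
Then C/396 = e^0.29159 = 1.33855, giving C = 396 × 1.33855 = 530.07 ppm.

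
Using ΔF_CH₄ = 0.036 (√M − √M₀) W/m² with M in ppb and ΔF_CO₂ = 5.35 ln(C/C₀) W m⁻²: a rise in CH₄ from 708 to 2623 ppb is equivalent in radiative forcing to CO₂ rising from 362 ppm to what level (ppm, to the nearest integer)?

CH₄ forcing: 0.036 × (√2623 − √708) = 0.036 × (51.2152 − 26.6083) = 0.036 × 24.6069 = 0.88585 W/m².
Set 5.35 ln(C/362) = 0.88585: ln(C/362) = 0.88585/5.35 = 0.16558, so C = 362 × e^0.16558 = 362 × 1.18008 = 427.19 ppm.

C ≈ 427 ppm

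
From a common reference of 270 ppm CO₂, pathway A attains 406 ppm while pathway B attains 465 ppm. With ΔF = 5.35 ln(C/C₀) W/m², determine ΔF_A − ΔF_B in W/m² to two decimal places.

ΔF_A − ΔF_B = -0.73 W/m²

ΔF_A = 5.35 ln(406/270) = 5.35 × 0.40793 = 2.1824 W/m².
ΔF_B = 5.35 ln(465/270) = 5.35 × 0.54362 = 2.9084 W/m².
Difference: 2.1824 − 2.9084 = -0.7260 W/m².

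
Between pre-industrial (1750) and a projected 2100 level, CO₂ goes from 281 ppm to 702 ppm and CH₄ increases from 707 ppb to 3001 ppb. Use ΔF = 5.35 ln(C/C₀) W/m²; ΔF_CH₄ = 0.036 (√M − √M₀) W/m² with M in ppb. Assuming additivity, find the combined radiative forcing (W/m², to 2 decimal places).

CO₂: 5.35 × ln(702/281) = 5.35 × ln(2.49822) = 5.35 × 0.91558 = 4.8984 W/m².
CH₄: 0.036 × (√3001 − √707) = 0.036 × (54.7814 − 26.5895) = 0.036 × 28.1919 = 1.0149 W/m².
Total ΔF = 4.8984 + 1.0149 = 5.9133 W/m².

ΔF = 5.91 W/m²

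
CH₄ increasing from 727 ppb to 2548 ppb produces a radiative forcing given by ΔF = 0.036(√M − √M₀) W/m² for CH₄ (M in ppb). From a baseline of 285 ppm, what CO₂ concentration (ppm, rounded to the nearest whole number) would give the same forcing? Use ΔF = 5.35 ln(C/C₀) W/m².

C ≈ 334 ppm

CH₄ forcing: 0.036 × (√2548 − √727) = 0.036 × (50.4777 − 26.9629) = 0.036 × 23.5148 = 0.84653 W/m².
Set 5.35 ln(C/285) = 0.84653: ln(C/285) = 0.84653/5.35 = 0.15823, so C = 285 × e^0.15823 = 285 × 1.17144 = 333.86 ppm.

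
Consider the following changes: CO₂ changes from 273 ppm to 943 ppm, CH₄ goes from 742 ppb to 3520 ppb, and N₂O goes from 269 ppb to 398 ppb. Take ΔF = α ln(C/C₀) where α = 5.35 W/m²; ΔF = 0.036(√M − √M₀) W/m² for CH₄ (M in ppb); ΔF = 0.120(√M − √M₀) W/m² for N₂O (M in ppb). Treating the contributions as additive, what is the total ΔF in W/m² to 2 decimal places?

ΔF = 8.21 W/m²

CO₂: 5.35 × ln(943/273) = 5.35 × ln(3.45421) = 5.35 × 1.23959 = 6.6318 W/m².
CH₄: 0.036 × (√3520 − √742) = 0.036 × (59.3296 − 27.2397) = 0.036 × 32.0899 = 1.1552 W/m².
N₂O: 0.120 × (√398 − √269) = 0.120 × (19.9499 − 16.4012) = 0.120 × 3.5487 = 0.4258 W/m².
Total ΔF = 6.6318 + 1.1552 + 0.4258 = 8.2128 W/m².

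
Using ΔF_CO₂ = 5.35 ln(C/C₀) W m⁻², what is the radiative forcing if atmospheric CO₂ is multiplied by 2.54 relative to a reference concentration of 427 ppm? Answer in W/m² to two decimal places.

ΔF = 4.99 W/m²

Because the forcing depends only on the ratio C/C₀, the initial concentration does not enter.
ΔF = 5.35 × ln(2.54) = 5.35 × 0.93216 = 4.9871 W/m².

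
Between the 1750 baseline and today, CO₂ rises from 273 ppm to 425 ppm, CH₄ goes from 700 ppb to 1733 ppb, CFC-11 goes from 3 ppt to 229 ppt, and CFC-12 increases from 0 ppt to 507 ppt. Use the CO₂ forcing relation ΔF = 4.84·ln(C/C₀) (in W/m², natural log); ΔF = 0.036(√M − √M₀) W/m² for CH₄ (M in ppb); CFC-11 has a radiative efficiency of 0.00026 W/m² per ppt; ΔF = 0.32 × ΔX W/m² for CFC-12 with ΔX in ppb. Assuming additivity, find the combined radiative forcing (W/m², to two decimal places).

CO₂: 4.84 × ln(425/273) = 4.84 × ln(1.55678) = 4.84 × 0.44262 = 2.1423 W/m².
CH₄: 0.036 × (√1733 − √700) = 0.036 × (41.6293 − 26.4575) = 0.036 × 15.1718 = 0.5462 W/m².
CFC-11: ΔF = 0.00026 × (229 − 3) = 0.00026 × 226 = 0.0588 W/m².
CFC-12: Δ = 507 − 0 = 507 ppt = 0.507 ppb; ΔF = 0.32 × 0.507 = 0.1622 W/m².
Total ΔF = 2.1423 + 0.5462 + 0.0588 + 0.1622 = 2.9095 W/m².

ΔF = 2.91 W/m²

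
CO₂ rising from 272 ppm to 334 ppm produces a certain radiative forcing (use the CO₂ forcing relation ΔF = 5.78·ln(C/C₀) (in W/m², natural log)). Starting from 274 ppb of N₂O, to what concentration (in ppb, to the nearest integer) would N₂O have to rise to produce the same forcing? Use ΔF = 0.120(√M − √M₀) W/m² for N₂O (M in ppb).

CO₂ forcing: 5.78 × ln(334/272) = 5.78 × 0.205339 = 1.18686 W/m².
Set 0.120(√M − √274) = 1.18686: √M = 1.18686/0.120 + √274 = 9.8905 + 16.5529 = 26.4434.
M = (26.4434)² = 699.25 ppb.

M ≈ 699 ppb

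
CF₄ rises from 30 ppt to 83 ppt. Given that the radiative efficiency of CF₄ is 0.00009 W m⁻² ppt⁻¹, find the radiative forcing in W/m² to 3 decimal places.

ΔF = 0.005 W/m²

CF₄: ΔF = 0.00009 × (83 − 30) = 0.00009 × 53 = 0.0048 W/m².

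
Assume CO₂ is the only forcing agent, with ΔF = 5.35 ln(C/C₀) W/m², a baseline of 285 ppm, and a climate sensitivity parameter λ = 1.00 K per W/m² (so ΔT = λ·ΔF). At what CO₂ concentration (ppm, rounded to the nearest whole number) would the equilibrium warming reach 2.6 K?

Required forcing: ΔF = ΔT/λ = 2.6/1.00 = 2.6000 W/m².
Then ln(C/285) = ΔF/5.35 = 2.6000/5.35 = 0.48598.
So C = 285 × e^0.48598 = 285 × 1.62577 = 463.34 ppm.

C ≈ 463 ppm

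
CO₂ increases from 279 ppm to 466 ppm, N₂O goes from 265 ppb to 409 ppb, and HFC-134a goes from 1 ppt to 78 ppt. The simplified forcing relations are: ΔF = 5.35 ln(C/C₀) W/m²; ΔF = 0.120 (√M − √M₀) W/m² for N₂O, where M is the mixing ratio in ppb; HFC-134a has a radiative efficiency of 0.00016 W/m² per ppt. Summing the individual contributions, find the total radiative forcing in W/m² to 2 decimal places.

ΔF = 3.23 W/m²

CO₂: 5.35 × ln(466/279) = 5.35 × ln(1.67025) = 5.35 × 0.51297 = 2.7444 W/m².
N₂O: 0.120 × (√409 − √265) = 0.120 × (20.2237 − 16.2788) = 0.120 × 3.9449 = 0.4734 W/m².
HFC-134a: ΔF = 0.00016 × (78 − 1) = 0.00016 × 77 = 0.0123 W/m².
Total ΔF = 2.7444 + 0.4734 + 0.0123 = 3.2301 W/m².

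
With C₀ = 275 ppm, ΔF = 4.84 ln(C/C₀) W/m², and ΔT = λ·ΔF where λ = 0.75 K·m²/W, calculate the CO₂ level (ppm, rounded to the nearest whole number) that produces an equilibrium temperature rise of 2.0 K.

Required forcing: ΔF = ΔT/λ = 2.0/0.75 = 2.6667 W/m².
Then ln(C/275) = ΔF/4.84 = 2.6667/4.84 = 0.55097.
So C = 275 × e^0.55097 = 275 × 1.73494 = 477.11 ppm.

C ≈ 477 ppm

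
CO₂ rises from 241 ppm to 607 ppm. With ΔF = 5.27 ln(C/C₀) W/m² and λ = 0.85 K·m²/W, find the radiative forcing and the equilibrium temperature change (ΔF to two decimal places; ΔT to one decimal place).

ΔF = 4.87 W/m²; ΔT = 4.1 K

CO₂: 5.27 × ln(607/241) = 5.27 × ln(2.51867) = 5.27 × 0.92373 = 4.8681 W/m².
ΔT = λ ΔF = 0.85 × 4.87 = 4.1395 K.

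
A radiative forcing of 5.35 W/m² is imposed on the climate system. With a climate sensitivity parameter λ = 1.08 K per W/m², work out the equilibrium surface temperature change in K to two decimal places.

ΔT = 5.78 K

ΔT = λ ΔF = 1.08 × 5.35 = 5.7780 K.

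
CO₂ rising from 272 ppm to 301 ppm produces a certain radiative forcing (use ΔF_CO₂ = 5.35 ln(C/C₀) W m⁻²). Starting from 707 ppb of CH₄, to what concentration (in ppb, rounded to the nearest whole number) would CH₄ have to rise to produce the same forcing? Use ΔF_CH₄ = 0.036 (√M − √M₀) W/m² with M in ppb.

M ≈ 1734 ppb

CO₂ forcing: 5.35 × ln(301/272) = 5.35 × 0.101308 = 0.54200 W/m².
Set 0.036(√M − √707) = 0.54200: √M = 0.54200/0.036 + √707 = 15.0556 + 26.5895 = 41.6451.
M = (41.6451)² = 1734.31 ppb.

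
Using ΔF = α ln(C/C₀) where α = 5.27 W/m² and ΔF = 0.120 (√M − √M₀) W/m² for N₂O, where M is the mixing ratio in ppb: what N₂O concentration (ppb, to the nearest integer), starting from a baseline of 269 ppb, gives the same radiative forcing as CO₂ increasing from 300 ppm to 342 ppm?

CO₂ forcing: 5.27 × ln(342/300) = 5.27 × 0.131028 = 0.69052 W/m².
Set 0.120(√M − √269) = 0.69052: √M = 0.69052/0.120 + √269 = 5.7543 + 16.4012 = 22.1555.
M = (22.1555)² = 490.87 ppb.

M ≈ 491 ppb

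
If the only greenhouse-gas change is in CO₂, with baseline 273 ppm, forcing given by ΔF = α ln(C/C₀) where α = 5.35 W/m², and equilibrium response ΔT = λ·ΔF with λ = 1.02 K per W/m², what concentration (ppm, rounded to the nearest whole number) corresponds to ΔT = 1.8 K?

C ≈ 380 ppm

Required forcing: ΔF = ΔT/λ = 1.8/1.02 = 1.7647 W/m².
Then ln(C/273) = ΔF/5.35 = 1.7647/5.35 = 0.32985.
So C = 273 × e^0.32985 = 273 × 1.39076 = 379.68 ppm.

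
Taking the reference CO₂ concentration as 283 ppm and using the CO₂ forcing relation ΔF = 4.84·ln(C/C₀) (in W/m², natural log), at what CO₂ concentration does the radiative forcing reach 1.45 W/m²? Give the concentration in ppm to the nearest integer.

C ≈ 382 ppm

Set 4.84 ln(C/283) = 1.45, so ln(C/283) = 1.45/4.84 = 0.29959.
Then C/283 = e^0.29959 = 1.34931, giving C = 283 × 1.34931 = 381.85 ppm.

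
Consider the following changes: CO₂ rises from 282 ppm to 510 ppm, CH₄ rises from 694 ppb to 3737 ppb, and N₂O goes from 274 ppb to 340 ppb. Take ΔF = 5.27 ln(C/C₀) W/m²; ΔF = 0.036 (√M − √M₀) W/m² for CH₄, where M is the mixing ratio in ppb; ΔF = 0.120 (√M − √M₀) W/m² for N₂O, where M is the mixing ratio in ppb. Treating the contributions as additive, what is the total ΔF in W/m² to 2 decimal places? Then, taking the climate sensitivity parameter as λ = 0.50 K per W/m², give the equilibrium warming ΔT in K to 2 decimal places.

CO₂: 5.27 × ln(510/282) = 5.27 × ln(1.80851) = 5.27 × 0.59250 = 3.1225 W/m².
CH₄: 0.036 × (√3737 − √694) = 0.036 × (61.1310 − 26.3439) = 0.036 × 34.7871 = 1.2523 W/m².
N₂O: 0.120 × (√340 − √274) = 0.120 × (18.4391 − 16.5529) = 0.120 × 1.8862 = 0.2263 W/m².
Total ΔF = 3.1225 + 1.2523 + 0.2263 = 4.6011 W/m².
ΔT = λ ΔF = 0.50 × 4.60 = 2.3000 K.

ΔF = 4.60 W/m²; ΔT = 2.30 K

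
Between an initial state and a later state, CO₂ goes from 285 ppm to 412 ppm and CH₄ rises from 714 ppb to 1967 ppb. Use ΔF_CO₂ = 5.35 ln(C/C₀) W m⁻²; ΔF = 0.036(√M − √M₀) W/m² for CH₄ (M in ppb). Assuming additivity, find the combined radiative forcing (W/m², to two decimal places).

CO₂: 5.35 × ln(412/285) = 5.35 × ln(1.44561) = 5.35 × 0.36853 = 1.9716 W/m².
CH₄: 0.036 × (√1967 − √714) = 0.036 × (44.3509 − 26.7208) = 0.036 × 17.6301 = 0.6347 W/m².
Total ΔF = 1.9716 + 0.6347 = 2.6063 W/m².

ΔF = 2.61 W/m²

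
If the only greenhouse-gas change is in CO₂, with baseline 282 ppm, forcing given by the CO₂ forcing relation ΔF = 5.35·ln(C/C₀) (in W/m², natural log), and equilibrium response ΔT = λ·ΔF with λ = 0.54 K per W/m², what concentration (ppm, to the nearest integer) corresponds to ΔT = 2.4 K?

C ≈ 647 ppm

Required forcing: ΔF = ΔT/λ = 2.4/0.54 = 4.4444 W/m².
Then ln(C/282) = ΔF/5.35 = 4.4444/5.35 = 0.83073.
So C = 282 × e^0.83073 = 282 × 2.29499 = 647.19 ppm.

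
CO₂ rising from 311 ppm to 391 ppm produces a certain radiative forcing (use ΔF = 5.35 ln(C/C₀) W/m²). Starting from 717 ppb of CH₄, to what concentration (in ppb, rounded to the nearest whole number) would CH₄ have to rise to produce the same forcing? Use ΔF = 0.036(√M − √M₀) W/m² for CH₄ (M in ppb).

M ≈ 3696 ppb

CO₂ forcing: 5.35 × ln(391/311) = 5.35 × 0.228915 = 1.22470 W/m².
Set 0.036(√M − √717) = 1.22470: √M = 1.22470/0.036 + √717 = 34.0194 + 26.7769 = 60.7963.
M = (60.7963)² = 3696.19 ppb.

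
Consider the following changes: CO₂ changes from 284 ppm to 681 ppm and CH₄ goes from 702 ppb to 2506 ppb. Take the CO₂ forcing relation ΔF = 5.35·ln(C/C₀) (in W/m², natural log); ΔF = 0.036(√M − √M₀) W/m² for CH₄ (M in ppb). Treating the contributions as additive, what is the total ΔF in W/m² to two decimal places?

CO₂: 5.35 × ln(681/284) = 5.35 × ln(2.39789) = 5.35 × 0.87459 = 4.6791 W/m².
CH₄: 0.036 × (√2506 − √702) = 0.036 × (50.0600 − 26.4953) = 0.036 × 23.5647 = 0.8483 W/m².
Total ΔF = 4.6791 + 0.8483 = 5.5274 W/m².

ΔF = 5.53 W/m²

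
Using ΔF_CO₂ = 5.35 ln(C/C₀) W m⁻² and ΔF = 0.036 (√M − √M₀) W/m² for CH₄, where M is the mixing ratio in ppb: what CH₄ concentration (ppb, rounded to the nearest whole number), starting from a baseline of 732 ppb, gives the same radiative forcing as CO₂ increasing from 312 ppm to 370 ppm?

CO₂ forcing: 5.35 × ln(370/312) = 5.35 × 0.170500 = 0.91218 W/m².
Set 0.036(√M − √732) = 0.91218: √M = 0.91218/0.036 + √732 = 25.3383 + 27.0555 = 52.3938.
M = (52.3938)² = 2745.11 ppb.

M ≈ 2745 ppb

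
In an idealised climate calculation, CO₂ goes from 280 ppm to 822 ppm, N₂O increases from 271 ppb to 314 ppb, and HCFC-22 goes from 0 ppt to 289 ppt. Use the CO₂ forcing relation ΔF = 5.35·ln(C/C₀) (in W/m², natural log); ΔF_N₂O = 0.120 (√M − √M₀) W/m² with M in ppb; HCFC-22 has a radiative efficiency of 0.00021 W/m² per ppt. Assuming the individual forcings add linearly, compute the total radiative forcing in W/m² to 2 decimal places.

CO₂: 5.35 × ln(822/280) = 5.35 × ln(2.93571) = 5.35 × 1.07695 = 5.7617 W/m².
N₂O: 0.120 × (√314 − √271) = 0.120 × (17.7200 − 16.4621) = 0.120 × 1.2579 = 0.1509 W/m².
HCFC-22: ΔF = 0.00021 × (289 − 0) = 0.00021 × 289 = 0.0607 W/m².
Total ΔF = 5.7617 + 0.1509 + 0.0607 = 5.9733 W/m².

ΔF = 5.97 W/m²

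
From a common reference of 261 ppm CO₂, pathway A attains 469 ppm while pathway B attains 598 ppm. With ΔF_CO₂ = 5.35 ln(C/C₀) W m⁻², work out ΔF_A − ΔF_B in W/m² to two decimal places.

ΔF_A = 5.35 ln(469/261) = 5.35 × 0.58608 = 3.1355 W/m².
ΔF_B = 5.35 ln(598/261) = 5.35 × 0.82907 = 4.4355 W/m².
Difference: 3.1355 − 4.4355 = -1.3000 W/m².

ΔF_A − ΔF_B = -1.30 W/m²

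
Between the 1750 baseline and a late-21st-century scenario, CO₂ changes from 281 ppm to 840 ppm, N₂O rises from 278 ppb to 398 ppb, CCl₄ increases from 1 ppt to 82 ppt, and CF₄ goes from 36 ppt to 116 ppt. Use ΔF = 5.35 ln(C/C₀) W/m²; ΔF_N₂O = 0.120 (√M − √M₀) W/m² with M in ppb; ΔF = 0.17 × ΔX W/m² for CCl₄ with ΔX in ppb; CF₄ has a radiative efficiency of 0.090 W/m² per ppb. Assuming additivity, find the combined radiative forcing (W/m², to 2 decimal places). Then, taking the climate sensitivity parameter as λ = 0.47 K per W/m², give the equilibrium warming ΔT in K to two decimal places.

ΔF = 6.27 W/m²; ΔT = 2.95 K

CO₂: 5.35 × ln(840/281) = 5.35 × ln(2.98932) = 5.35 × 1.09505 = 5.8585 W/m².
N₂O: 0.120 × (√398 − √278) = 0.120 × (19.9499 − 16.6733) = 0.120 × 3.2766 = 0.3932 W/m².
CCl₄: Δ = 82 − 1 = 81 ppt = 0.081 ppb; ΔF = 0.17 × 0.081 = 0.0138 W/m².
CF₄: Δ = 116 − 36 = 80 ppt = 0.080 ppb; ΔF = 0.090 × 0.080 = 0.0072 W/m².
Total ΔF = 5.8585 + 0.3932 + 0.0138 + 0.0072 = 6.2727 W/m².
ΔT = λ ΔF = 0.47 × 6.27 = 2.9469 K.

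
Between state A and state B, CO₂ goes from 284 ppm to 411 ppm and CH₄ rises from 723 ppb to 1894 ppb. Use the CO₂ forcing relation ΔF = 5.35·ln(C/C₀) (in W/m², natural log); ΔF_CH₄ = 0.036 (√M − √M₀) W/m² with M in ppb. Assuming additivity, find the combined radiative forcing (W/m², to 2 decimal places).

ΔF = 2.58 W/m²

CO₂: 5.35 × ln(411/284) = 5.35 × ln(1.44718) = 5.35 × 0.36962 = 1.9775 W/m².
CH₄: 0.036 × (√1894 − √723) = 0.036 × (43.5201 − 26.8887) = 0.036 × 16.6314 = 0.5987 W/m².
Total ΔF = 1.9775 + 0.5987 = 2.5762 W/m².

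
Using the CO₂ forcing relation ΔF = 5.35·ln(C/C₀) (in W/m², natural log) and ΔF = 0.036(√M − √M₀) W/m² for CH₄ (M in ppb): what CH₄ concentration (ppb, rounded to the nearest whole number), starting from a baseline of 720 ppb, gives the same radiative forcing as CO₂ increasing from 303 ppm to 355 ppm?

CO₂ forcing: 5.35 × ln(355/303) = 5.35 × 0.158385 = 0.84736 W/m².
Set 0.036(√M − √720) = 0.84736: √M = 0.84736/0.036 + √720 = 23.5378 + 26.8328 = 50.3706.
M = (50.3706)² = 2537.20 ppb.

M ≈ 2537 ppb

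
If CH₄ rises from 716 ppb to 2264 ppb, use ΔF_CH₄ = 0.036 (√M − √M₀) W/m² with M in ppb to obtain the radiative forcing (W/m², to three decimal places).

ΔF = 0.750 W/m²

CH₄: 0.036 × (√2264 − √716) = 0.036 × (47.5815 − 26.7582) = 0.036 × 20.8233 = 0.7496 W/m².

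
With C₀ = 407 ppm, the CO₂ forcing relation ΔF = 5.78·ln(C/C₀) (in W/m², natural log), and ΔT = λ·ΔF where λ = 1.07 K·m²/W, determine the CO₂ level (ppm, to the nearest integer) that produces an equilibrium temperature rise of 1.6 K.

C ≈ 527 ppm

Required forcing: ΔF = ΔT/λ = 1.6/1.07 = 1.4953 W/m².
Then ln(C/407) = ΔF/5.78 = 1.4953/5.78 = 0.25870.
So C = 407 × e^0.25870 = 407 × 1.29525 = 527.17 ppm.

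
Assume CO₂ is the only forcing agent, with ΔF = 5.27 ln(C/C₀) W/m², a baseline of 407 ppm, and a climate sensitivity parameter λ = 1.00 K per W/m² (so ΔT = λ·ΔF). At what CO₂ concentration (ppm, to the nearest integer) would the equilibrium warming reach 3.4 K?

C ≈ 776 ppm

Required forcing: ΔF = ΔT/λ = 3.4/1.00 = 3.4000 W/m².
Then ln(C/407) = ΔF/5.27 = 3.4000/5.27 = 0.64516.
So C = 407 × e^0.64516 = 407 × 1.90629 = 775.86 ppm.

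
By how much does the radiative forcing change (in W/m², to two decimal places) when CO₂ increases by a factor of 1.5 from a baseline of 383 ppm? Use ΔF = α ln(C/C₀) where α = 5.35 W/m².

ΔF = 2.17 W/m²

Because the forcing depends only on the ratio C/C₀, the initial concentration does not enter.
ΔF = 5.35 × ln(1.5) = 5.35 × 0.40547 = 2.1693 W/m².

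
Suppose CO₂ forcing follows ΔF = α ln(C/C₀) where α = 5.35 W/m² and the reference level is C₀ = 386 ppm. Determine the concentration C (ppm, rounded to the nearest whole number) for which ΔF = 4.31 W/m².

Set 5.35 ln(C/386) = 4.31, so ln(C/386) = 4.31/5.35 = 0.80561.
Then C/386 = e^0.80561 = 2.23806, giving C = 386 × 2.23806 = 863.89 ppm.

C ≈ 864 ppm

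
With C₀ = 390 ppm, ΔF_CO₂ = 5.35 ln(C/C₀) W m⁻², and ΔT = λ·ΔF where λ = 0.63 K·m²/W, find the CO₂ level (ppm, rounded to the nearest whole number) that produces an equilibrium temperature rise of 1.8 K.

Required forcing: ΔF = ΔT/λ = 1.8/0.63 = 2.8571 W/m².
Then ln(C/390) = ΔF/5.35 = 2.8571/5.35 = 0.53404.
So C = 390 × e^0.53404 = 390 × 1.70581 = 665.27 ppm.

C ≈ 665 ppm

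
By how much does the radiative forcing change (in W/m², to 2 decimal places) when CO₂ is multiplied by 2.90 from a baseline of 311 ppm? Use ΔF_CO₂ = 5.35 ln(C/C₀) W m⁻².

ΔF = 5.70 W/m²

ΔF = 5.35 × ln(2.90) = 5.35 × 1.06471 = 5.6962 W/m².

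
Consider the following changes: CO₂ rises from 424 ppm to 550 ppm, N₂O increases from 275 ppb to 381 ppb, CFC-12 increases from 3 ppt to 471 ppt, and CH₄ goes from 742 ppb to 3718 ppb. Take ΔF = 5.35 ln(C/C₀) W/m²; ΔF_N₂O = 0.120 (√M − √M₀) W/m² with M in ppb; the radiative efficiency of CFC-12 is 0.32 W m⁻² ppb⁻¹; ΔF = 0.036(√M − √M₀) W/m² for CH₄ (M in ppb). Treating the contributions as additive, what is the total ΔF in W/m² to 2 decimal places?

ΔF = 3.11 W/m²

CO₂: 5.35 × ln(550/424) = 5.35 × ln(1.29717) = 5.35 × 0.26018 = 1.3920 W/m².
N₂O: 0.120 × (√381 − √275) = 0.120 × (19.5192 − 16.5831) = 0.120 × 2.9361 = 0.3523 W/m².
CFC-12: Δ = 471 − 3 = 468 ppt = 0.468 ppb; ΔF = 0.32 × 0.468 = 0.1498 W/m².
CH₄: 0.036 × (√3718 − √742) = 0.036 × (60.9754 − 27.2397) = 0.036 × 33.7357 = 1.2145 W/m².
Total ΔF = 1.3920 + 0.3523 + 0.1498 + 1.2145 = 3.1086 W/m².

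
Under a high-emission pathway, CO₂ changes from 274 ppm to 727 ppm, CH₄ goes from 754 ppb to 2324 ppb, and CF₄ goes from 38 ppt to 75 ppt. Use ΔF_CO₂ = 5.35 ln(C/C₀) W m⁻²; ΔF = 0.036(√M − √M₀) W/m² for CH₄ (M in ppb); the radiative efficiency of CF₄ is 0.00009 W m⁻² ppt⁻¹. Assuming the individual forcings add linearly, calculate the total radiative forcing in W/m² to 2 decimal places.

CO₂: 5.35 × ln(727/274) = 5.35 × ln(2.65328) = 5.35 × 0.97580 = 5.2205 W/m².
CH₄: 0.036 × (√2324 − √754) = 0.036 × (48.2079 − 27.4591) = 0.036 × 20.7488 = 0.7470 W/m².
CF₄: ΔF = 0.00009 × (75 − 38) = 0.00009 × 37 = 0.0033 W/m².
Total ΔF = 5.2205 + 0.7470 + 0.0033 = 5.9708 W/m².

ΔF = 5.97 W/m²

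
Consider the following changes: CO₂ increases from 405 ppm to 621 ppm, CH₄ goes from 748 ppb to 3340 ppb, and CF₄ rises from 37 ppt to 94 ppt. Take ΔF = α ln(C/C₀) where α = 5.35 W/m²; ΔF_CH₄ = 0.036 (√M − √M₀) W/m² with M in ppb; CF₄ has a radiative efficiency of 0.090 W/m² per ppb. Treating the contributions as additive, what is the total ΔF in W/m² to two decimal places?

ΔF = 3.39 W/m²

CO₂: 5.35 × ln(621/405) = 5.35 × ln(1.53333) = 5.35 × 0.42744 = 2.2868 W/m².
CH₄: 0.036 × (√3340 − √748) = 0.036 × (57.7927 − 27.3496) = 0.036 × 30.4431 = 1.0960 W/m².
CF₄: Δ = 94 − 37 = 57 ppt = 0.057 ppb; ΔF = 0.090 × 0.057 = 0.0051 W/m².
Total ΔF = 2.2868 + 1.0960 + 0.0051 = 3.3879 W/m².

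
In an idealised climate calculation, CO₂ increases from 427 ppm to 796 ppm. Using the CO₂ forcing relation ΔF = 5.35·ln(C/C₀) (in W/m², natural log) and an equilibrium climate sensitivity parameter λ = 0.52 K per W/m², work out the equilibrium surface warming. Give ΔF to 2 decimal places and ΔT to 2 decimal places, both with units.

CO₂: 5.35 × ln(796/427) = 5.35 × ln(1.86417) = 5.35 × 0.62282 = 3.3321 W/m².
ΔT = λ ΔF = 0.52 × 3.33 = 1.7316 K.

ΔF = 3.33 W/m²; ΔT = 1.73 K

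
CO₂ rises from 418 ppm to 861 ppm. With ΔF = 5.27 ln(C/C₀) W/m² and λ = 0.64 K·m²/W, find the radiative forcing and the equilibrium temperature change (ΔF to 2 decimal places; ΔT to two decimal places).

ΔF = 3.81 W/m²; ΔT = 2.44 K

CO₂: 5.27 × ln(861/418) = 5.27 × ln(2.05981) = 5.27 × 0.72261 = 3.8082 W/m².
ΔT = λ ΔF = 0.64 × 3.81 = 2.4384 K.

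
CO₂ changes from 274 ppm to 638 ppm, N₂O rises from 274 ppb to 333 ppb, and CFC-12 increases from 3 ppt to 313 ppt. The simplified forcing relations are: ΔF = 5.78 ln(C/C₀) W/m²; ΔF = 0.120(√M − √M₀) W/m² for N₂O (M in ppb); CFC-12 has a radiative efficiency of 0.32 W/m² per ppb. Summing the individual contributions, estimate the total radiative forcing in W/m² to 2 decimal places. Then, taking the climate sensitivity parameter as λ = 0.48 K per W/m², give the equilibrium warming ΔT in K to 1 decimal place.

CO₂: 5.78 × ln(638/274) = 5.78 × ln(2.32847) = 5.78 × 0.84521 = 4.8853 W/m².
N₂O: 0.120 × (√333 − √274) = 0.120 × (18.2483 − 16.5529) = 0.120 × 1.6954 = 0.2034 W/m².
CFC-12: Δ = 313 − 3 = 310 ppt = 0.310 ppb; ΔF = 0.32 × 0.310 = 0.0992 W/m².
Total ΔF = 4.8853 + 0.2034 + 0.0992 = 5.1879 W/m².
ΔT = λ ΔF = 0.48 × 5.19 = 2.4912 K.

ΔF = 5.19 W/m²; ΔT = 2.5 K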